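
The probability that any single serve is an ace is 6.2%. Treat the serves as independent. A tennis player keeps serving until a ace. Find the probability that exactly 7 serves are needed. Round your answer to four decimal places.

0.0422

Geometric (trials to first success), p = 0.062.
P(Y = 7) = (1−p)^6 · p = 0.68111 · 0.062 = 0.042229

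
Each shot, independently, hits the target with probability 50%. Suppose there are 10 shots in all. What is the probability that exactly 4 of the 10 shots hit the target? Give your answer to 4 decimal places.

0.2051

X ~ Binomial(n=10, p=0.50).
P(X=4) = C(10,4) · p^4 · (1−p)^6
= 210 · 0.0625 · 0.015625 = 0.205078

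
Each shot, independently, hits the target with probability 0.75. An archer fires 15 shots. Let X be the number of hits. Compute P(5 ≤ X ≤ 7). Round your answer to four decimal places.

X ~ Binomial(15, 0.75); P(5 ≤ X ≤ 7) = Σ C(15,k) p^k (1−p)^(15−k) over k:
  k=5: C(15,5)·0.75^5·0.25^10 = 0.000680
  k=6: C(15,6)·0.75^6·0.25^9 = 0.003398
  k=7: C(15,7)·0.75^7·0.25^8 = 0.013107
Total = 0.017185

0.0172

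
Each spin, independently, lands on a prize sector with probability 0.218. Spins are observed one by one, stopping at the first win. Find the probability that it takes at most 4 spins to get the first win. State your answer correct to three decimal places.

Y = number of spins to the first success; geometric, p = 0.218.
P(Y ≤ 4) = 1 − (1−p)^4 = 1 − 0.37396 = 0.62604

0.626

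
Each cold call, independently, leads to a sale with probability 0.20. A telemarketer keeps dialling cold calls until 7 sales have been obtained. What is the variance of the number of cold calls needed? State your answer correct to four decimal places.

Y = total cold calls until the seventh success; negative binomial with r=7, p=0.20.
Var(Y) = r(1−p)/p² = 7·0.80 / 0.20² = 140.000000

140.0000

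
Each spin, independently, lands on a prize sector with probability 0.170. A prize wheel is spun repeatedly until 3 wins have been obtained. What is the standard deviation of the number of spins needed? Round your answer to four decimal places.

9.2822

Y = total spins until the third success; negative binomial with r=3, p=0.17.
SD(Y) = √[r(1−p)/p²] = √(86.159170) = 9.282196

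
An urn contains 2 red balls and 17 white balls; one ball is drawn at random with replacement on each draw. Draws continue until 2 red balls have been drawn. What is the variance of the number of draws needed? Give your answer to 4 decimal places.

161.5000

Y = total draws until the second success; negative binomial with r=2, p=0.105263.
Var(Y) = r(1−p)/p² = 2·0.894737 / 0.105263² = 161.500000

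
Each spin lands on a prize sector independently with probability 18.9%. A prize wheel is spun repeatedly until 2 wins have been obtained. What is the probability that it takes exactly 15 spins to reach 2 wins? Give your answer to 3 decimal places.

0.033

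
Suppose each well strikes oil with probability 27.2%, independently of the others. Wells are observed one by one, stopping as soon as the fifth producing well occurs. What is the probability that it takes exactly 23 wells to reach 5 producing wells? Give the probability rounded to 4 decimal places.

0.0359

Y = trial on which the fifth success occurs; negative binomial, r=5, p=0.272.
P(Y=23) = C(22,4) · p^5 · (1−p)^18
= 7315 · 0.0014888 · 0.0032989 = 0.035927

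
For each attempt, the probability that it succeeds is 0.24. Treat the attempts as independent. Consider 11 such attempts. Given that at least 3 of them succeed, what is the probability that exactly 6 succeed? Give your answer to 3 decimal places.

0.044

X ~ Binomial(11, 0.24). Want P(X=6 | X≥3) = P(X=6) / P(X≥3).
P(X=6) = C(11,6)·0.24^6·0.76^5 = 0.02239
P(X≥3) = 1 − 0.04886 − 0.16972 − 0.26798 = 0.51343
Ratio = 0.02239 / 0.51343 = 0.04360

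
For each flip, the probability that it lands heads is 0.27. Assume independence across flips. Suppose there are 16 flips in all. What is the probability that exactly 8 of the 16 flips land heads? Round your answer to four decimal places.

0.0293

X ~ Binomial(n=16, p=0.27).
P(X=8) = C(16,8) · p^8 · (1−p)^8
= 12870 · 2.8243e-05 · 0.080646 = 0.029314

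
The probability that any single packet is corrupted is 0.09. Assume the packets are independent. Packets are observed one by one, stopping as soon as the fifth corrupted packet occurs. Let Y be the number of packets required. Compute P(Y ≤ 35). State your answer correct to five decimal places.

0.20318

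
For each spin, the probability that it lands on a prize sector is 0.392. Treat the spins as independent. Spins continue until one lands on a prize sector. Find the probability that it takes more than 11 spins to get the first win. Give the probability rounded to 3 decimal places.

Y = number of spins to the first success; geometric, p = 0.392.
P(Y > 11) = P(first 11 all fail) = (1−p)^11 = 0.00420

0.004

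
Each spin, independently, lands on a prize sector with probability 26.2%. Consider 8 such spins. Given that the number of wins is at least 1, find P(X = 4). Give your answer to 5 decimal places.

0.10728

X ~ Binomial(8, 0.262). Want P(X=4 | X≥1) = P(X=4) / P(X≥1).
P(X=4) = C(8,4)·0.262^4·0.738^4 = 0.0978428
P(X≥1) = 1 − 0.0879936 = 0.9120064
Ratio = 0.0978428 / 0.9120064 = 0.1072830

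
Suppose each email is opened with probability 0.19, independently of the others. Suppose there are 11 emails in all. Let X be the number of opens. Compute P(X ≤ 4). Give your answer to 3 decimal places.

0.959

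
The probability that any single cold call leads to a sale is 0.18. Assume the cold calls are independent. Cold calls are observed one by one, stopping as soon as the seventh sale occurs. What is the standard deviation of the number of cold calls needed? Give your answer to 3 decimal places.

Y = total cold calls until the seventh success; negative binomial with r=7, p=0.18.
SD(Y) = √[r(1−p)/p²] = √(177.16049) = 13.31017

13.310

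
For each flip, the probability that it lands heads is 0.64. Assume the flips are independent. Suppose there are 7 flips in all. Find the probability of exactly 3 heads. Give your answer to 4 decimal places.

X ~ Binomial(n=7, p=0.64).
P(X=3) = C(7,3) · p^3 · (1−p)^4
= 35 · 0.26214 · 0.016796 = 0.154105

0.1541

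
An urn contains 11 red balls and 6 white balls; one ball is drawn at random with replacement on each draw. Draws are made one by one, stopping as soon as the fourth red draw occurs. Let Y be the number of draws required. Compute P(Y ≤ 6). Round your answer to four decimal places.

0.6411

Finishing within 6 draws ⇔ at least 4 successes in the first 6. With X ~ Binomial(6, 0.647059), P(Y ≤ 6) = 1 − P(X ≤ 3).
  k=0: C(6,0)·0.647059^0·0.352941^6 = 0.001933
  k=1: C(6,1)·0.647059^1·0.352941^5 = 0.021262
  k=2: C(6,2)·0.647059^2·0.352941^4 = 0.097451
  k=3: C(6,3)·0.647059^3·0.352941^3 = 0.238215
1 − 0.358861 = 0.641139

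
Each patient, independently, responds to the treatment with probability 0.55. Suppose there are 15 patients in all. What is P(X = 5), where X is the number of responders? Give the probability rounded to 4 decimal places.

0.0515

X ~ Binomial(n=15, p=0.55).
P(X=5) = C(15,5) · p^5 · (1−p)^10
= 3003 · 0.050328 · 0.00034051 = 0.051463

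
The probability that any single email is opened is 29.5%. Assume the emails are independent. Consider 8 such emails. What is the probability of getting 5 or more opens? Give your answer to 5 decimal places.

0.05417

X ~ Binomial(8, 0.295); P(X ≥ 5) = Σ C(8,k) p^k (1−p)^(8−k) over k:
  k=5: C(8,5)·0.295^5·0.705^3 = 0.0438395
  k=6: C(8,6)·0.295^6·0.705^2 = 0.0091721
  k=7: C(8,7)·0.295^7·0.705^1 = 0.0010966
  k=8: C(8,8)·0.295^8·0.705^0 = 0.0000574
Total = 0.0541655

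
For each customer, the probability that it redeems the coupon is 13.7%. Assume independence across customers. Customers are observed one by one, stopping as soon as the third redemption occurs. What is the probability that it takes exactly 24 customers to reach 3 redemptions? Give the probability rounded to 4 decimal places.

Y = trial on which the third success occurs; negative binomial, r=3, p=0.137.
P(Y=24) = C(23,2) · p^3 · (1−p)^21
= 253 · 0.0025714 · 0.045313 = 0.029479

0.0295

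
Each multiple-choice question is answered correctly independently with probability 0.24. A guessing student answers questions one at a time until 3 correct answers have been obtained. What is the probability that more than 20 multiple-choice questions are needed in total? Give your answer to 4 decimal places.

Needing more than 20 multiple-choice questions ⇔ fewer than 3 successes in the first 20. With X ~ Binomial(20, 0.24), P(Y > 20) = P(X ≤ 2).
  k=0: C(20,0)·0.24^0·0.76^20 = 0.004133
  k=1: C(20,1)·0.24^1·0.76^19 = 0.026104
  k=2: C(20,2)·0.24^2·0.76^18 = 0.078311
P(X ≤ 2) = 0.108547

0.1085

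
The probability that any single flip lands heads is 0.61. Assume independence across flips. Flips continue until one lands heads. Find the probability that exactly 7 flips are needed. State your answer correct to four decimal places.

Geometric (trials to first success), p = 0.61.
P(Y = 7) = (1−p)^6 · p = 0.0035187 · 0.61 = 0.002146

0.0021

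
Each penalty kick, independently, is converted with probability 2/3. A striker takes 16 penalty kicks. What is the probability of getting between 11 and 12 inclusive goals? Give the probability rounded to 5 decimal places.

X ~ Binomial(16, 0.666667); P(11 ≤ X ≤ 12) = Σ C(16,k) p^k (1−p)^(16−k) over k:
  k=11: C(16,11)·0.666667^11·0.333333^5 = 0.2078129
  k=12: C(16,12)·0.666667^12·0.333333^4 = 0.1731774
Total = 0.3809903

0.38099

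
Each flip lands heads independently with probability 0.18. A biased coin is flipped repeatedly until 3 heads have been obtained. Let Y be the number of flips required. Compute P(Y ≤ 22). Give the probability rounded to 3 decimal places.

Finishing within 22 flips ⇔ at least 3 successes in the first 22. With X ~ Binomial(22, 0.18), P(Y ≤ 22) = 1 − P(X ≤ 2).
  k=0: C(22,0)·0.18^0·0.82^22 = 0.01270
  k=1: C(22,1)·0.18^1·0.82^21 = 0.06135
  k=2: C(22,2)·0.18^2·0.82^20 = 0.14139
1 − 0.21544 = 0.78456

0.785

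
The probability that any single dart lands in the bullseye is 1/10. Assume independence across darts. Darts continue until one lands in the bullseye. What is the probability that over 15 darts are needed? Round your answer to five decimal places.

0.20589

Y = number of darts to the first success; geometric, p = 0.10.
P(Y > 15) = P(first 15 all fail) = (1−p)^15 = 0.2058911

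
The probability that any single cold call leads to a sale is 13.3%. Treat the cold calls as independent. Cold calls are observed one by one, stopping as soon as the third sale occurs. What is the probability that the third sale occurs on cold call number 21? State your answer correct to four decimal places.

0.0342

Y = trial on which the third success occurs; negative binomial, r=3, p=0.133.
P(Y=21) = C(20,2) · p^3 · (1−p)^18
= 190 · 0.0023526 · 0.07662 = 0.034249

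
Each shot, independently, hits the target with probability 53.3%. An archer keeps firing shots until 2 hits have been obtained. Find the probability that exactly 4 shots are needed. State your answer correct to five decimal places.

0.18587

Y = trial on which the second success occurs; negative binomial, r=2, p=0.533.
P(Y=4) = C(3,1) · p^2 · (1−p)^2
= 3 · 0.28409 · 0.21809 = 0.1858701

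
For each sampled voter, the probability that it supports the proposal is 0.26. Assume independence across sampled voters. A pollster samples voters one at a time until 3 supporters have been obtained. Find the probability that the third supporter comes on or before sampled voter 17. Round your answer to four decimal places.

Finishing within 17 sampled voters ⇔ at least 3 successes in the first 17. With X ~ Binomial(17, 0.26), P(Y ≤ 17) = 1 − P(X ≤ 2).
  k=0: C(17,0)·0.26^0·0.74^17 = 0.005983
  k=1: C(17,1)·0.26^1·0.74^16 = 0.035738
  k=2: C(17,2)·0.26^2·0.74^15 = 0.100453
1 − 0.142174 = 0.857826

0.8578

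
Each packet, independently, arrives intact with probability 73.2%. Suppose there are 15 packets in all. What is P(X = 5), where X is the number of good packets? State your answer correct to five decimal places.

X ~ Binomial(n=15, p=0.732).
P(X=5) = C(15,5) · p^5 · (1−p)^10
= 3003 · 0.21016 · 1.9114e-06 = 0.0012063

0.00121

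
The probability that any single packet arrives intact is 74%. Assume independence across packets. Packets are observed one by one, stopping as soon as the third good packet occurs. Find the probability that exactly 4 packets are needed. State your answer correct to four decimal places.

0.3161

Y = trial on which the third success occurs; negative binomial, r=3, p=0.74.
P(Y=4) = C(3,2) · p^3 · (1−p)^1
= 3 · 0.40522 · 0.26 = 0.316075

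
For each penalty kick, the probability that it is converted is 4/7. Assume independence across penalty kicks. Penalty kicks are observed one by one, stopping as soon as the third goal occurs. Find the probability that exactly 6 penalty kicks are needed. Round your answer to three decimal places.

0.147

Y = trial on which the third success occurs; negative binomial, r=3, p=0.571429.
P(Y=6) = C(5,2) · p^3 · (1−p)^3
= 10 · 0.18659 · 0.078717 = 0.14688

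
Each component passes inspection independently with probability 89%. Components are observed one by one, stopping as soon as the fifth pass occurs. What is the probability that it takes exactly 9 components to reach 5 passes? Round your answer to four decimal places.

0.0057

Y = trial on which the fifth success occurs; negative binomial, r=5, p=0.89.
P(Y=9) = C(8,4) · p^5 · (1−p)^4
= 70 · 0.55841 · 0.00014641 = 0.005723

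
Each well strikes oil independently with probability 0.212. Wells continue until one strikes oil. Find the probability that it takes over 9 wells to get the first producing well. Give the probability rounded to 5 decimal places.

0.11715

Y = number of wells to the first success; geometric, p = 0.212.
P(Y > 9) = P(first 9 all fail) = (1−p)^9 = 0.1171483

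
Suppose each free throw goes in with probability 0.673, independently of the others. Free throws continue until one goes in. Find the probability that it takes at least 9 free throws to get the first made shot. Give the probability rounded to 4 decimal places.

0.0001

Y = number of free throws to the first success; geometric, p = 0.673.
P(Y > 8) = P(first 8 all fail) = (1−p)^8 = 0.000131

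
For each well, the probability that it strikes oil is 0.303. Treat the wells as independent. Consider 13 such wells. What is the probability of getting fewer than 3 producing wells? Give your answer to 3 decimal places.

X ~ Binomial(13, 0.303); P(X ≤ 2) = Σ C(13,k) p^k (1−p)^(13−k) over k:
  k=0: C(13,0)·0.303^0·0.697^13 = 0.00916
  k=1: C(13,1)·0.303^1·0.697^12 = 0.05178
  k=2: C(13,2)·0.303^2·0.697^11 = 0.13506
Total = 0.19601

0.196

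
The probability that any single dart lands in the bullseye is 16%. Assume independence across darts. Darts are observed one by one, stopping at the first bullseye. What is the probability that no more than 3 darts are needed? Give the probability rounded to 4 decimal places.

Y = number of darts to the first success; geometric, p = 0.16.
P(Y ≤ 3) = 1 − (1−p)^3 = 1 − 0.592704 = 0.407296

0.4073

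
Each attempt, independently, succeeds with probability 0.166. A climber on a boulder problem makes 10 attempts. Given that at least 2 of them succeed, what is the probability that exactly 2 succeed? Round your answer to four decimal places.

0.5656

X ~ Binomial(10, 0.166). Want P(X=2 | X≥2) = P(X=2) / P(X≥2).
P(X=2) = C(10,2)·0.166^2·0.834^8 = 0.290240
P(X≥2) = 1 − 0.162802 − 0.324043 = 0.513155
Ratio = 0.290240 / 0.513155 = 0.565599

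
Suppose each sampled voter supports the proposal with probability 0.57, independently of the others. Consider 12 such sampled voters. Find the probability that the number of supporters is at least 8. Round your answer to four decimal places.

X ~ Binomial(12, 0.57); P(X ≥ 8) = Σ C(12,k) p^k (1−p)^(12−k) over k:
  k=8: C(12,8)·0.57^8·0.43^4 = 0.188572
  k=9: C(12,9)·0.57^9·0.43^3 = 0.111097
  k=10: C(12,10)·0.57^10·0.43^2 = 0.044180
  k=11: C(12,11)·0.57^11·0.43^1 = 0.010648
  k=12: C(12,12)·0.57^12·0.43^0 = 0.001176
Total = 0.355674

0.3557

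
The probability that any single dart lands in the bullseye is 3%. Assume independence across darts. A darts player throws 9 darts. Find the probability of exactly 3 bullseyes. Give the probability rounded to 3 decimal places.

X ~ Binomial(n=9, p=0.03).
P(X=3) = C(9,3) · p^3 · (1−p)^6
= 84 · 2.7e-05 · 0.83297 = 0.00189

0.002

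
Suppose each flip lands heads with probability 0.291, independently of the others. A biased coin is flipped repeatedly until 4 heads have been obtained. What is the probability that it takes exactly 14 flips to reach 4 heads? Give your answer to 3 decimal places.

Y = trial on which the fourth success occurs; negative binomial, r=4, p=0.291.
P(Y=14) = C(13,3) · p^4 · (1−p)^10
= 286 · 0.0071709 · 0.032097 = 0.06583

0.066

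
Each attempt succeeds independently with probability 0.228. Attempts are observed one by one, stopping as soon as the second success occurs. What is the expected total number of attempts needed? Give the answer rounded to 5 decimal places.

8.77193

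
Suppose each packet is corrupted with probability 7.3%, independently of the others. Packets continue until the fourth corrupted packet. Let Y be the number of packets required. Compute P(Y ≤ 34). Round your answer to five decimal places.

Finishing within 34 packets ⇔ at least 4 successes in the first 34. With X ~ Binomial(34, 0.073), P(Y ≤ 34) = 1 − P(X ≤ 3).
  k=0: C(34,0)·0.073^0·0.927^34 = 0.0759820
  k=1: C(34,1)·0.073^1·0.927^33 = 0.2034384
  k=2: C(34,2)·0.073^2·0.927^32 = 0.2643383
  k=3: C(34,3)·0.073^3·0.927^31 = 0.2220404
1 − 0.7657991 = 0.2342009

0.23420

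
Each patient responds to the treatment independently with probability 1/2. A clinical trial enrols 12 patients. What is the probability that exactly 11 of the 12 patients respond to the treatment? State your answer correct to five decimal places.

X ~ Binomial(n=12, p=0.50).
P(X=11) = C(12,11) · p^11 · (1−p)^1
= 12 · 0.00048828 · 0.5 = 0.0029297

0.00293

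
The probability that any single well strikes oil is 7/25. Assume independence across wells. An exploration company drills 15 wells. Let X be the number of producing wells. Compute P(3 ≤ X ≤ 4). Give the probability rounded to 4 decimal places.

X ~ Binomial(15, 0.28); P(3 ≤ X ≤ 4) = Σ C(15,k) p^k (1−p)^(15−k) over k:
  k=3: C(15,3)·0.28^3·0.72^12 = 0.193854
  k=4: C(15,4)·0.28^4·0.72^11 = 0.226163
Total = 0.420018

0.4200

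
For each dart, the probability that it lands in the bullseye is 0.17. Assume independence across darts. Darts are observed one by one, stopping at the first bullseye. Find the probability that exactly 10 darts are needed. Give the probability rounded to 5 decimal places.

0.03178

Geometric (trials to first success), p = 0.17.
P(Y = 10) = (1−p)^9 · p = 0.18694 · 0.17 = 0.0317798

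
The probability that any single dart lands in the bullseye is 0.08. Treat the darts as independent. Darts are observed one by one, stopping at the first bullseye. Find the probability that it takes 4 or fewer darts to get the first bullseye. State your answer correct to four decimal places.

Y = number of darts to the first success; geometric, p = 0.08.
P(Y ≤ 4) = 1 − (1−p)^4 = 1 − 0.716393 = 0.283607

0.2836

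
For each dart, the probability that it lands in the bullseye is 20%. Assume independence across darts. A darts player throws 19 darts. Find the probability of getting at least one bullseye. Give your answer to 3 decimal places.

0.986

P(at least one) = 1 − P(none) = 1 − (1 − 0.20)^19
= 1 − 0.01441 = 0.98559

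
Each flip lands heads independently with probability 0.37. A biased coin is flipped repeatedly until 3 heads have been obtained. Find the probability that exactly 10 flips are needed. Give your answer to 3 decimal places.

0.072

Y = trial on which the third success occurs; negative binomial, r=3, p=0.37.
P(Y=10) = C(9,2) · p^3 · (1−p)^7
= 36 · 0.050653 · 0.03939 = 0.07183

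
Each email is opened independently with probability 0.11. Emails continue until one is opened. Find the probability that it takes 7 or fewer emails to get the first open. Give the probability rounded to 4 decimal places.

0.5577

Y = number of emails to the first success; geometric, p = 0.11.
P(Y ≤ 7) = 1 − (1−p)^7 = 1 − 0.442313 = 0.557687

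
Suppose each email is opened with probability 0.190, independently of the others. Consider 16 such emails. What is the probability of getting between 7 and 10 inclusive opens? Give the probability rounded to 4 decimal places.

0.0204

X ~ Binomial(16, 0.19); P(7 ≤ X ≤ 10) = Σ C(16,k) p^k (1−p)^(16−k) over k:
  k=7: C(16,7)·0.19^7·0.81^9 = 0.015349
  k=8: C(16,8)·0.19^8·0.81^8 = 0.004050
  k=9: C(16,9)·0.19^9·0.81^7 = 0.000845
  k=10: C(16,10)·0.19^10·0.81^6 = 0.000139
Total = 0.020382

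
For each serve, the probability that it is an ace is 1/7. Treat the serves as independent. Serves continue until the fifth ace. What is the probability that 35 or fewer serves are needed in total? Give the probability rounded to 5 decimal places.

0.57314

Finishing within 35 serves ⇔ at least 5 successes in the first 35. With X ~ Binomial(35, 0.142857), P(Y ≤ 35) = 1 − P(X ≤ 4).
  k=0: C(35,0)·0.142857^0·0.857143^35 = 0.0045380
  k=1: C(35,1)·0.142857^1·0.857143^34 = 0.0264715
  k=2: C(35,2)·0.142857^2·0.857143^33 = 0.0750027
  k=3: C(35,3)·0.142857^3·0.857143^32 = 0.1375049
  k=4: C(35,4)·0.142857^4·0.857143^31 = 0.1833399
1 − 0.4268570 = 0.5731430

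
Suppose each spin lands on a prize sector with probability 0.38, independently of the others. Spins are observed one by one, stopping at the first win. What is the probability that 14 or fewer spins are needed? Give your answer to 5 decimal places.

0.99876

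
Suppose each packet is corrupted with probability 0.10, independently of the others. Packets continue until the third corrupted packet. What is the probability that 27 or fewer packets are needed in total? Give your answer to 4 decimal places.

0.5154

Finishing within 27 packets ⇔ at least 3 successes in the first 27. With X ~ Binomial(27, 0.10), P(Y ≤ 27) = 1 − P(X ≤ 2).
  k=0: C(27,0)·0.10^0·0.90^27 = 0.058150
  k=1: C(27,1)·0.10^1·0.90^26 = 0.174449
  k=2: C(27,2)·0.10^2·0.90^25 = 0.251982
1 − 0.484581 = 0.515419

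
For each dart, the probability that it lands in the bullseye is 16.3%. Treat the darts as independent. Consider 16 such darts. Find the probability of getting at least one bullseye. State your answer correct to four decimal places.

P(at least one) = 1 − P(none) = 1 − (1 − 0.163)^16
= 1 − 0.058024 = 0.941976

0.9420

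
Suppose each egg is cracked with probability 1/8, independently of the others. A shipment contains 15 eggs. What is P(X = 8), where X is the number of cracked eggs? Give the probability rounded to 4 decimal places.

0.0002

X ~ Binomial(n=15, p=0.125).
P(X=8) = C(15,8) · p^8 · (1−p)^7
= 6435 · 5.9605e-08 · 0.3927 = 0.000151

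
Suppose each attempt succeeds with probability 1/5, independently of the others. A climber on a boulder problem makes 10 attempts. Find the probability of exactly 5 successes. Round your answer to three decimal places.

X ~ Binomial(n=10, p=0.20).
P(X=5) = C(10,5) · p^5 · (1−p)^5
= 252 · 0.00032 · 0.32768 = 0.02642

0.026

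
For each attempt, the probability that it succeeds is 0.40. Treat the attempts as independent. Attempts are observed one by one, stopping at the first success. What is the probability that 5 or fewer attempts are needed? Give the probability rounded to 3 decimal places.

0.922

Y = number of attempts to the first success; geometric, p = 0.40.
P(Y ≤ 5) = 1 − (1−p)^5 = 1 − 0.07776 = 0.92224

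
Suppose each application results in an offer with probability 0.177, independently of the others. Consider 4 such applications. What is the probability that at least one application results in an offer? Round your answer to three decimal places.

0.541

P(at least one) = 1 − P(none) = 1 − (1 − 0.177)^4
= 1 − 0.45877 = 0.54123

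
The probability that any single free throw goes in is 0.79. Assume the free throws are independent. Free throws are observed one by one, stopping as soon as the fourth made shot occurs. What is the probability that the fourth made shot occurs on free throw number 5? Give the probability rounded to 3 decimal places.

0.327

Y = trial on which the fourth success occurs; negative binomial, r=4, p=0.79.
P(Y=5) = C(4,3) · p^4 · (1−p)^1
= 4 · 0.3895 · 0.21 = 0.32718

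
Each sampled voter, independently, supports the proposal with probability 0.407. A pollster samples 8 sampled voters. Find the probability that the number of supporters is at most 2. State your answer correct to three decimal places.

0.301

X ~ Binomial(8, 0.407); P(X ≤ 2) = Σ C(8,k) p^k (1−p)^(8−k) over k:
  k=0: C(8,0)·0.407^0·0.593^8 = 0.01529
  k=1: C(8,1)·0.407^1·0.593^7 = 0.08396
  k=2: C(8,2)·0.407^2·0.593^6 = 0.20169
Total = 0.30094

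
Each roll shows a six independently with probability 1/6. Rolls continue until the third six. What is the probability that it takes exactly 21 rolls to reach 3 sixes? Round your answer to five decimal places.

0.03304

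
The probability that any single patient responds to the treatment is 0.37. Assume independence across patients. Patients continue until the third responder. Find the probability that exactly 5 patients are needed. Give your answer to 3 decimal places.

0.121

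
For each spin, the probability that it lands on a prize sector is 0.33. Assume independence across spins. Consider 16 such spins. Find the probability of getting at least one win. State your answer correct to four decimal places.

0.9984

P(at least one) = 1 − P(none) = 1 − (1 − 0.33)^16
= 1 − 0.001649 = 0.998351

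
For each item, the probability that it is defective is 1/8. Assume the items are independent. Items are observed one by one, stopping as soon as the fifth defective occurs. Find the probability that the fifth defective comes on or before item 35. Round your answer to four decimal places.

Finishing within 35 items ⇔ at least 5 successes in the first 35. With X ~ Binomial(35, 0.125), P(Y ≤ 35) = 1 − P(X ≤ 4).
  k=0: C(35,0)·0.125^0·0.875^35 = 0.009339
  k=1: C(35,1)·0.125^1·0.875^34 = 0.046693
  k=2: C(35,2)·0.125^2·0.875^33 = 0.113397
  k=3: C(35,3)·0.125^3·0.875^32 = 0.178196
  k=4: C(35,4)·0.125^4·0.875^31 = 0.203652
1 − 0.551277 = 0.448723

0.4487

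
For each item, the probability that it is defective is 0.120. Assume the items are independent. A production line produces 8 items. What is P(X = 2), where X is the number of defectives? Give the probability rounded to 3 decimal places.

0.187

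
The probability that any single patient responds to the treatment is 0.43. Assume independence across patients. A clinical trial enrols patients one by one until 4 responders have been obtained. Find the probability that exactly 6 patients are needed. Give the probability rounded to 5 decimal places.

Y = trial on which the fourth success occurs; negative binomial, r=4, p=0.43.
P(Y=6) = C(5,3) · p^4 · (1−p)^2
= 10 · 0.034188 · 0.3249 = 0.1110768

0.11108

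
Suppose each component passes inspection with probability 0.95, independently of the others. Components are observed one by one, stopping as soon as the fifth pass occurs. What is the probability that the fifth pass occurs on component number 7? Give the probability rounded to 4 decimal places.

0.0290

Y = trial on which the fifth success occurs; negative binomial, r=5, p=0.95.
P(Y=7) = C(6,4) · p^5 · (1−p)^2
= 15 · 0.77378 · 0.0025 = 0.029017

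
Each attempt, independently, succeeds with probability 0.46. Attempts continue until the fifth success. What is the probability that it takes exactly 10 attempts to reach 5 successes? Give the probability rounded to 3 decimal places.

0.119

Y = trial on which the fifth success occurs; negative binomial, r=5, p=0.46.
P(Y=10) = C(9,4) · p^5 · (1−p)^5
= 126 · 0.020596 · 0.045917 = 0.11916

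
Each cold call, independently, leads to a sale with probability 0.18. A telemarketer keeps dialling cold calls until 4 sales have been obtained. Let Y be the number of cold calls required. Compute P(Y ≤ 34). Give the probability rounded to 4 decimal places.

Finishing within 34 cold calls ⇔ at least 4 successes in the first 34. With X ~ Binomial(34, 0.18), P(Y ≤ 34) = 1 − P(X ≤ 3).
  k=0: C(34,0)·0.18^0·0.82^34 = 0.001174
  k=1: C(34,1)·0.18^1·0.82^33 = 0.008762
  k=2: C(34,2)·0.18^2·0.82^32 = 0.031736
  k=3: C(34,3)·0.18^3·0.82^31 = 0.074309
1 − 0.115981 = 0.884019

0.8840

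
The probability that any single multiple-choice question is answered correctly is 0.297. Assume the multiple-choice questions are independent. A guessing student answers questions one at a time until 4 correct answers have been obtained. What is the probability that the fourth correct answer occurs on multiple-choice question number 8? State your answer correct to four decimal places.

0.0665

Y = trial on which the fourth success occurs; negative binomial, r=4, p=0.297.
P(Y=8) = C(7,3) · p^4 · (1−p)^4
= 35 · 0.0077808 · 0.24424 = 0.066514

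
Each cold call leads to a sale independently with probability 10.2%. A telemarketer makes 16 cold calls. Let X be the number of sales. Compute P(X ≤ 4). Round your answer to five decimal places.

0.98159

X ~ Binomial(16, 0.102); P(X ≤ 4) = Σ C(16,k) p^k (1−p)^(16−k) over k:
  k=0: C(16,0)·0.102^0·0.898^16 = 0.1788222
  k=1: C(16,1)·0.102^1·0.898^15 = 0.3249864
  k=2: C(16,2)·0.102^2·0.898^14 = 0.2768537
  k=3: C(16,3)·0.102^3·0.898^13 = 0.1467509
  k=4: C(16,4)·0.102^4·0.898^12 = 0.0541737
Total = 0.9815869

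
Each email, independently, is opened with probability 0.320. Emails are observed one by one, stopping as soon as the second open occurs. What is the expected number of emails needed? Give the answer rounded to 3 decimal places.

Y = total emails until the second success; negative binomial with r=2, p=0.32.
E[Y] = r / p = 2 / 0.32 = 6.25000

6.250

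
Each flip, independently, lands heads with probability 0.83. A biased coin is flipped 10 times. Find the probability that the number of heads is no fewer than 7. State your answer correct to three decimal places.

X ~ Binomial(10, 0.83); P(X ≥ 7) = Σ C(10,k) p^k (1−p)^(10−k) over k:
  k=7: C(10,7)·0.83^7·0.17^3 = 0.15998
  k=8: C(10,8)·0.83^8·0.17^2 = 0.29291
  k=9: C(10,9)·0.83^9·0.17^1 = 0.31780
  k=10: C(10,10)·0.83^10·0.17^0 = 0.15516
Total = 0.92585

0.926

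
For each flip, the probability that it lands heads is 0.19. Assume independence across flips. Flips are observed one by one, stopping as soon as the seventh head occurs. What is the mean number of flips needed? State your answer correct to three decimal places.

36.842

Y = total flips until the seventh success; negative binomial with r=7, p=0.19.
E[Y] = r / p = 7 / 0.19 = 36.84211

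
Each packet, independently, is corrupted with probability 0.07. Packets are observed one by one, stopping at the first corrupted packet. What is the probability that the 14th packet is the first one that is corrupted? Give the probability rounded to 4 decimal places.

0.0273

Geometric (trials to first success), p = 0.07.
P(Y = 14) = (1−p)^13 · p = 0.38929 · 0.07 = 0.027251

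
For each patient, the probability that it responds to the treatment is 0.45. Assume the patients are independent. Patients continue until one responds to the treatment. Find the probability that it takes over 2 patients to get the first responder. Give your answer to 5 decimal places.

0.30250

Y = number of patients to the first success; geometric, p = 0.45.
P(Y > 2) = P(first 2 all fail) = (1−p)^2 = 0.3025000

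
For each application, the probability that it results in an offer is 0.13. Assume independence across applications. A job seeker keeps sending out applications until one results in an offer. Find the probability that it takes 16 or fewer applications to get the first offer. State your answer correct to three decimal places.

0.892

Y = number of applications to the first success; geometric, p = 0.13.
P(Y ≤ 16) = 1 − (1−p)^16 = 1 − 0.10772 = 0.89228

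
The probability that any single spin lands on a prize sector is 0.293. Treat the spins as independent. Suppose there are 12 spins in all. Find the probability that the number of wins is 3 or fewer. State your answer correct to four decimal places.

0.5142

X ~ Binomial(12, 0.293); P(X ≤ 3) = Σ C(12,k) p^k (1−p)^(12−k) over k:
  k=0: C(12,0)·0.293^0·0.707^12 = 0.015597
  k=1: C(12,1)·0.293^1·0.707^11 = 0.077564
  k=2: C(12,2)·0.293^2·0.707^10 = 0.176796
  k=3: C(12,3)·0.293^3·0.707^9 = 0.244231
Total = 0.514188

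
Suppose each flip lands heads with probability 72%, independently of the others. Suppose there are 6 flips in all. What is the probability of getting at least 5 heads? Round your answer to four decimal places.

0.4644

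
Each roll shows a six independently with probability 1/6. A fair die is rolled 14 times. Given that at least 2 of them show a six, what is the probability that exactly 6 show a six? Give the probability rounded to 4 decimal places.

X ~ Binomial(14, 0.166667). Want P(X=6 | X≥2) = P(X=6) / P(X≥2).
P(X=6) = C(14,6)·0.166667^6·0.833333^8 = 0.014969
P(X≥2) = 1 − 0.077887 − 0.218082 = 0.704031
Ratio = 0.014969 / 0.704031 = 0.021262

0.0213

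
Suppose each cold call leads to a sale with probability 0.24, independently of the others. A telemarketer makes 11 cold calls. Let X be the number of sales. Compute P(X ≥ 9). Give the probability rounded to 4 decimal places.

X ~ Binomial(11, 0.24); P(X ≥ 9) = Σ C(11,k) p^k (1−p)^(11−k) over k:
  k=9: C(11,9)·0.24^9·0.76^2 = 0.000084
  k=10: C(11,10)·0.24^10·0.76^1 = 0.000005
  k=11: C(11,11)·0.24^11·0.76^0 = 0.000000
Total = 0.000089

0.0001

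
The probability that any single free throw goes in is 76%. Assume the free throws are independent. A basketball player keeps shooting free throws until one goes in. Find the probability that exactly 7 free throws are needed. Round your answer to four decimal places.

0.0001

Geometric (trials to first success), p = 0.76.
P(Y = 7) = (1−p)^6 · p = 0.0001911 · 0.76 = 0.000145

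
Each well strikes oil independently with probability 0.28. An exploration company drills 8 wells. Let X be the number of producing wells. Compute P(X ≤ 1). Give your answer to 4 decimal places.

X ~ Binomial(8, 0.28); P(X ≤ 1) = Σ C(8,k) p^k (1−p)^(8−k) over k:
  k=0: C(8,0)·0.28^0·0.72^8 = 0.072220
  k=1: C(8,1)·0.28^1·0.72^7 = 0.224686
Total = 0.296906

0.2969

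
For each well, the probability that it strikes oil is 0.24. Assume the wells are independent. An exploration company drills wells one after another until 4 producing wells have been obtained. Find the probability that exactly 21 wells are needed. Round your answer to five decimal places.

Y = trial on which the fourth success occurs; negative binomial, r=4, p=0.24.
P(Y=21) = C(20,3) · p^4 · (1−p)^17
= 1140 · 0.0033178 · 0.0094152 = 0.0356107

0.03561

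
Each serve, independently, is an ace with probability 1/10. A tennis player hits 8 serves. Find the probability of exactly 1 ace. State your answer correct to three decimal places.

0.383

X ~ Binomial(n=8, p=0.10).
P(X=1) = C(8,1) · p^1 · (1−p)^7
= 8 · 0.1 · 0.4783 = 0.38264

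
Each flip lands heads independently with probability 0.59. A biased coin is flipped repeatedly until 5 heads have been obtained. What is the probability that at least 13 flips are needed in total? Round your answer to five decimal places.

0.06618

Needing more than 12 flips ⇔ fewer than 5 successes in the first 12. With X ~ Binomial(12, 0.59), P(Y > 12) = P(X ≤ 4).
  k=0: C(12,0)·0.59^0·0.41^12 = 0.0000226
  k=1: C(12,1)·0.59^1·0.41^11 = 0.0003896
  k=2: C(12,2)·0.59^2·0.41^10 = 0.0030838
  k=3: C(12,3)·0.59^3·0.41^9 = 0.0147922
  k=4: C(12,4)·0.59^4·0.41^8 = 0.0478943
P(X ≤ 4) = 0.0661826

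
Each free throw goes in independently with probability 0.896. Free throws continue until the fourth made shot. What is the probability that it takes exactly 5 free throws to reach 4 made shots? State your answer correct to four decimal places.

0.2681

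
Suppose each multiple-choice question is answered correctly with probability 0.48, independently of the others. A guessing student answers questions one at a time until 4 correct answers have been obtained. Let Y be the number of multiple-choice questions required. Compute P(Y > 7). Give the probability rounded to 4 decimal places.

0.5437

Needing more than 7 multiple-choice questions ⇔ fewer than 4 successes in the first 7. With X ~ Binomial(7, 0.48), P(Y > 7) = P(X ≤ 3).
  k=0: C(7,0)·0.48^0·0.52^7 = 0.010281
  k=1: C(7,1)·0.48^1·0.52^6 = 0.066429
  k=2: C(7,2)·0.48^2·0.52^5 = 0.183958
  k=3: C(7,3)·0.48^3·0.52^4 = 0.283012
P(X ≤ 3) = 0.543680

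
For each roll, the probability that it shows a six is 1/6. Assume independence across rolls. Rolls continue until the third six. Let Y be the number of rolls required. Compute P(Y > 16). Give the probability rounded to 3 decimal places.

Needing more than 16 rolls ⇔ fewer than 3 successes in the first 16. With X ~ Binomial(16, 0.166667), P(Y > 16) = P(X ≤ 2).
  k=0: C(16,0)·0.166667^0·0.833333^16 = 0.05409
  k=1: C(16,1)·0.166667^1·0.833333^15 = 0.17308
  k=2: C(16,2)·0.166667^2·0.833333^14 = 0.25962
P(X ≤ 2) = 0.48679

0.487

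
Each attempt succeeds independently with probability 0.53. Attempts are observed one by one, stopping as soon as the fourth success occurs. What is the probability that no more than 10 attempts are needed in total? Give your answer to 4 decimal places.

0.8729

Finishing within 10 attempts ⇔ at least 4 successes in the first 10. With X ~ Binomial(10, 0.53), P(Y ≤ 10) = 1 − P(X ≤ 3).
  k=0: C(10,0)·0.53^0·0.47^10 = 0.000526
  k=1: C(10,1)·0.53^1·0.47^9 = 0.005931
  k=2: C(10,2)·0.53^2·0.47^8 = 0.030099
  k=3: C(10,3)·0.53^3·0.47^7 = 0.090509
1 − 0.127065 = 0.872935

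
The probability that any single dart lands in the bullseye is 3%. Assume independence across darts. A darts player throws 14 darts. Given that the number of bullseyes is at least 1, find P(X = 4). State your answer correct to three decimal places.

X ~ Binomial(14, 0.03). Want P(X=4 | X≥1) = P(X=4) / P(X≥1).
P(X=4) = C(14,4)·0.03^4·0.97^10 = 0.00060
P(X≥1) = 1 − 0.65284 = 0.34716
Ratio = 0.00060 / 0.34716 = 0.00172

0.002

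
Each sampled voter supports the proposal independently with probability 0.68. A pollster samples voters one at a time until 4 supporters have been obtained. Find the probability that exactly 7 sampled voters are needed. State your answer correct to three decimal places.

Y = trial on which the fourth success occurs; negative binomial, r=4, p=0.68.
P(Y=7) = C(6,3) · p^4 · (1−p)^3
= 20 · 0.21381 · 0.032768 = 0.14012

0.140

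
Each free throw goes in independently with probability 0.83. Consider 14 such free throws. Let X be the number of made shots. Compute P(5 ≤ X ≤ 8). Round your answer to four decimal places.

0.0209

X ~ Binomial(14, 0.83); P(5 ≤ X ≤ 8) = Σ C(14,k) p^k (1−p)^(14−k) over k:
  k=5: C(14,5)·0.83^5·0.17^9 = 0.000094
  k=6: C(14,6)·0.83^6·0.17^8 = 0.000685
  k=7: C(14,7)·0.83^7·0.17^7 = 0.003822
  k=8: C(14,8)·0.83^8·0.17^6 = 0.016326
Total = 0.020926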